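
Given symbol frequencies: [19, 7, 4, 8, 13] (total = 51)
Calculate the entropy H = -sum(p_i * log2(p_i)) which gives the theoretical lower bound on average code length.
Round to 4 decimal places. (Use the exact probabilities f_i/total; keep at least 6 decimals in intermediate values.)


Per-symbol terms -p_i * log2(p_i) with p_i = f_i/51:
  p = 19/51 = 0.372549: log2(p) = -1.424498, -p*log2(p) = 0.530695
  p = 7/51 = 0.137255: log2(p) = -2.865070, -p*log2(p) = 0.393245
  p = 4/51 = 0.078431: log2(p) = -3.672425, -p*log2(p) = 0.288033
  p = 8/51 = 0.156863: log2(p) = -2.672425, -p*log2(p) = 0.419204
  p = 13/51 = 0.254902: log2(p) = -1.971986, -p*log2(p) = 0.502663
H = 0.530695 + 0.393245 + 0.288033 + 0.419204 + 0.502663 = 2.133840

H = 2.1338 bits/symbol


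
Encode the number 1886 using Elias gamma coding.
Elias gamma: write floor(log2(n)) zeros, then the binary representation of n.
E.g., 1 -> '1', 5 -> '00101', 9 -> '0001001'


num_bits = floor(log2(1886)) + 1 = 11
leading_zeros = num_bits - 1 = 10
binary(1886) = 11101011110

Elias gamma(1886) = '0000000000' + '11101011110' = 000000000011101011110 (21 bits)


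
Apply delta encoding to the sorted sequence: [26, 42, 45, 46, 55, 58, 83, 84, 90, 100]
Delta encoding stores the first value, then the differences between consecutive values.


First value: 26
Deltas:
  42 - 26 = 16
  45 - 42 = 3
  46 - 45 = 1
  55 - 46 = 9
  58 - 55 = 3
  83 - 58 = 25
  84 - 83 = 1
  90 - 84 = 6
  100 - 90 = 10


Delta encoded: [26, 16, 3, 1, 9, 3, 25, 1, 6, 10]


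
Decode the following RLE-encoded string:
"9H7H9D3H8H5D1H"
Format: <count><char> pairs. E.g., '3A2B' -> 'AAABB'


Expanding each <count><char> pair:
  9H -> 'HHHHHHHHH'
  7H -> 'HHHHHHH'
  9D -> 'DDDDDDDDD'
  3H -> 'HHH'
  8H -> 'HHHHHHHH'
  5D -> 'DDDDD'
  1H -> 'H'

Decoded = HHHHHHHHHHHHHHHHDDDDDDDDDHHHHHHHHHHHDDDDDH


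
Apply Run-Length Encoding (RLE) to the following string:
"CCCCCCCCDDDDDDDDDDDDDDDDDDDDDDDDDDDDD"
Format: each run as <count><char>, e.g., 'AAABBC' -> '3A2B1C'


Scanning runs left to right:
  i=0: run of 'C' x 8 -> '8C'
  i=8: run of 'D' x 29 -> '29D'

RLE = 8C29D


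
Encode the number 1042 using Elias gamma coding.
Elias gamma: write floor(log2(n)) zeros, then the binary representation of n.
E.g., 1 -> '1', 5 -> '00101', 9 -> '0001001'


num_bits = floor(log2(1042)) + 1 = 11
leading_zeros = num_bits - 1 = 10
binary(1042) = 10000010010

Elias gamma(1042) = '0000000000' + '10000010010' = 000000000010000010010 (21 bits)


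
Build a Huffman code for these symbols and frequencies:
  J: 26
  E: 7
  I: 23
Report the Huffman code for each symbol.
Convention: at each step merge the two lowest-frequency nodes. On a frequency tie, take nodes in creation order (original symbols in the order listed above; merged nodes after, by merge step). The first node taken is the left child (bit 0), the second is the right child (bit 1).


Huffman tree construction:
Step 1: Merge E(7) + I(23) = 30
Step 2: Merge J(26) + (E+I)(30) = 56
Read each symbol's code off the tree from the root (left child = 0, right child = 1).

Codes:
  J: 0 (length 1)
  E: 10 (length 2)
  I: 11 (length 2)
Average code length: 86/56 = 1.5357 bits/symbol


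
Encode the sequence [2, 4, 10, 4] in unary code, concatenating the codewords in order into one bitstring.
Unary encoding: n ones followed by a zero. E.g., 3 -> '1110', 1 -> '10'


Encode each number as n ones followed by a terminating 0:
  2 -> 110 (3 bits)
  4 -> 11110 (5 bits)
  10 -> 11111111110 (11 bits)
  4 -> 11110 (5 bits)
Total length = 3 + 5 + 11 + 5 = 24 bits.

Unary([2, 4, 10, 4]) = 110111101111111111011110 (24 bits)


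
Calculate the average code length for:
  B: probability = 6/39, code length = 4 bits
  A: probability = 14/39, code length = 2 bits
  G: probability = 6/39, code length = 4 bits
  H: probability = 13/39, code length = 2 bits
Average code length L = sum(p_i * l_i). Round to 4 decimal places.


Weighted contributions p_i * l_i:
  B: (6/39) * 4 = 24/39
  A: (14/39) * 2 = 28/39
  G: (6/39) * 4 = 24/39
  H: (13/39) * 2 = 26/39
Sum = (24 + 28 + 24 + 26)/39 = 102/39

L = 102/39 = 2.6154 bits/symbol


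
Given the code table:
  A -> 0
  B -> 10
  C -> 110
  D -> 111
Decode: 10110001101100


Decoding:
10 -> B
110 -> C
0 -> A
0 -> A
110 -> C
110 -> C
0 -> A


Result: BCAACCA


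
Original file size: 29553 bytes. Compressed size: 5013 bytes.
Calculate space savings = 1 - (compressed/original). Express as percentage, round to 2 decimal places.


ratio = compressed/original = 5013/29553 = 0.169627
savings = 1 - ratio = 1 - 0.169627 = 0.830373
as a percentage: 0.830373 * 100 = 83.04%

Space savings = 1 - 5013/29553 = 83.04%


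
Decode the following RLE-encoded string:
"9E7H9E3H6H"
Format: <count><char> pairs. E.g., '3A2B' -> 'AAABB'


Expanding each <count><char> pair:
  9E -> 'EEEEEEEEE'
  7H -> 'HHHHHHH'
  9E -> 'EEEEEEEEE'
  3H -> 'HHH'
  6H -> 'HHHHHH'

Decoded = EEEEEEEEEHHHHHHHEEEEEEEEEHHHHHHHHH


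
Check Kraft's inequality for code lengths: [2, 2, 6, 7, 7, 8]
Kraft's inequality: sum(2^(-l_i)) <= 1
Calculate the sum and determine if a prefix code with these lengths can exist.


Sum = 2^(-2) + 2^(-2) + 2^(-6) + 2^(-7) + 2^(-7) + 2^(-8)
    = 0.25 + 0.25 + 0.015625 + 0.0078125 + 0.0078125 + 0.00390625
    = 137/256 = 0.53515625
Since 0.53515625 <= 1, Kraft's inequality IS satisfied.
A prefix code with these lengths CAN exist.

Kraft sum = 0.53515625. Satisfied.


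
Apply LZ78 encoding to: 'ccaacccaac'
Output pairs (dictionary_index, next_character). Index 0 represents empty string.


LZ78 encoding steps:
Dictionary: {0: ''}
Step 1: w='' (idx 0), next='c' -> output (0, 'c'), add 'c' as idx 1
Step 2: w='c' (idx 1), next='a' -> output (1, 'a'), add 'ca' as idx 2
Step 3: w='' (idx 0), next='a' -> output (0, 'a'), add 'a' as idx 3
Step 4: w='c' (idx 1), next='c' -> output (1, 'c'), add 'cc' as idx 4
Step 5: w='ca' (idx 2), next='a' -> output (2, 'a'), add 'caa' as idx 5
Step 6: w='c' (idx 1), end of input -> output (1, '')


Encoded: [(0, 'c'), (1, 'a'), (0, 'a'), (1, 'c'), (2, 'a'), (1, '')]


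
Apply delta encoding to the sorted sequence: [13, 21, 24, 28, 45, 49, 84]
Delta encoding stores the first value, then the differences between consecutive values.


First value: 13
Deltas:
  21 - 13 = 8
  24 - 21 = 3
  28 - 24 = 4
  45 - 28 = 17
  49 - 45 = 4
  84 - 49 = 35


Delta encoded: [13, 8, 3, 4, 17, 4, 35]


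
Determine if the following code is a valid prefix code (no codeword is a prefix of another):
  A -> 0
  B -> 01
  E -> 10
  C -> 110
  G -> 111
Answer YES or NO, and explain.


Checking each pair (does one codeword prefix another?):
  A='0' vs B='01': prefix -- VIOLATION

NO -- this is NOT a valid prefix code. A (0) is a prefix of B (01).


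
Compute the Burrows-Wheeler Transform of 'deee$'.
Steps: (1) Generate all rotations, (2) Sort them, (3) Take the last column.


Rotations (sorted):
  0: $deee -> last char: e
  1: deee$ -> last char: $
  2: e$dee -> last char: e
  3: ee$de -> last char: e
  4: eee$d -> last char: d


BWT = e$eed


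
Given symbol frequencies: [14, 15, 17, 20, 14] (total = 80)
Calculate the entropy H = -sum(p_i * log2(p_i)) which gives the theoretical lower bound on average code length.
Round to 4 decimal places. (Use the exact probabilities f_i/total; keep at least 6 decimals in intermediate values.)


Per-symbol terms -p_i * log2(p_i) with p_i = f_i/80:
  p = 14/80 = 0.175000: log2(p) = -2.514573, -p*log2(p) = 0.440050
  p = 15/80 = 0.187500: log2(p) = -2.415037, -p*log2(p) = 0.452820
  p = 17/80 = 0.212500: log2(p) = -2.234465, -p*log2(p) = 0.474824
  p = 20/80 = 0.250000: log2(p) = -2.000000, -p*log2(p) = 0.500000
  p = 14/80 = 0.175000: log2(p) = -2.514573, -p*log2(p) = 0.440050
H = 0.440050 + 0.452820 + 0.474824 + 0.500000 + 0.440050 = 2.307744

H = 2.3077 bits/symbol


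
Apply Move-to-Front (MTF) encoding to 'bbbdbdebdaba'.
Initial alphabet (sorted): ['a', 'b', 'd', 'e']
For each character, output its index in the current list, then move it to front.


MTF encoding:
'b': index 1 in ['a', 'b', 'd', 'e'] -> ['b', 'a', 'd', 'e']
'b': index 0 in ['b', 'a', 'd', 'e'] -> ['b', 'a', 'd', 'e']
'b': index 0 in ['b', 'a', 'd', 'e'] -> ['b', 'a', 'd', 'e']
'd': index 2 in ['b', 'a', 'd', 'e'] -> ['d', 'b', 'a', 'e']
'b': index 1 in ['d', 'b', 'a', 'e'] -> ['b', 'd', 'a', 'e']
'd': index 1 in ['b', 'd', 'a', 'e'] -> ['d', 'b', 'a', 'e']
'e': index 3 in ['d', 'b', 'a', 'e'] -> ['e', 'd', 'b', 'a']
'b': index 2 in ['e', 'd', 'b', 'a'] -> ['b', 'e', 'd', 'a']
'd': index 2 in ['b', 'e', 'd', 'a'] -> ['d', 'b', 'e', 'a']
'a': index 3 in ['d', 'b', 'e', 'a'] -> ['a', 'd', 'b', 'e']
'b': index 2 in ['a', 'd', 'b', 'e'] -> ['b', 'a', 'd', 'e']
'a': index 1 in ['b', 'a', 'd', 'e'] -> ['a', 'b', 'd', 'e']


Output: [1, 0, 0, 2, 1, 1, 3, 2, 2, 3, 2, 1]


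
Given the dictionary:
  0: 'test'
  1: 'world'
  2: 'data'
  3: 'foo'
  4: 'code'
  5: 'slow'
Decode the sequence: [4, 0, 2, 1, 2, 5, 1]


Look up each index in the dictionary:
  4 -> 'code'
  0 -> 'test'
  2 -> 'data'
  1 -> 'world'
  2 -> 'data'
  5 -> 'slow'
  1 -> 'world'

Decoded: "code test data world data slow world"


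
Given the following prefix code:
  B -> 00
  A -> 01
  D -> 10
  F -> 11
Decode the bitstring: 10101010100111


Decoding step by step:
Bits 10 -> D
Bits 10 -> D
Bits 10 -> D
Bits 10 -> D
Bits 10 -> D
Bits 01 -> A
Bits 11 -> F


Decoded message: DDDDDAF


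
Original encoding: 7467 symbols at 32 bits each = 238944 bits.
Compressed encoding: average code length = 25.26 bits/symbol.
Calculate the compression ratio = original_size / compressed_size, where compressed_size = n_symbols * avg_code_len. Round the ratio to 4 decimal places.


original_size = n_symbols * orig_bits = 7467 * 32 = 238944 bits
compressed_size = n_symbols * avg_code_len = 7467 * 25.26 = 188616.42 bits
ratio = original_size / compressed_size = 238944 / 188616.42 = 1.2668

Compression ratio = 1.2668


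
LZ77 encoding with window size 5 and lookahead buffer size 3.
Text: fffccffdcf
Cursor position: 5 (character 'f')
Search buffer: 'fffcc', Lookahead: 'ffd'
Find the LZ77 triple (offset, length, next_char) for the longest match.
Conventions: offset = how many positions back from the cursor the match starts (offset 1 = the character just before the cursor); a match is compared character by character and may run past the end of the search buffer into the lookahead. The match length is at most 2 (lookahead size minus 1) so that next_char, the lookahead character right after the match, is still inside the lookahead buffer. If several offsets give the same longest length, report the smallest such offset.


Try each offset into the search buffer:
  offset=1 (pos 4, char 'c'): match length 0
  offset=2 (pos 3, char 'c'): match length 0
  offset=3 (pos 2, char 'f'): match length 1
  offset=4 (pos 1, char 'f'): match length 2
  offset=5 (pos 0, char 'f'): match length 2
Longest match has length 2, found at offsets 4, 5; take the smallest, offset 4.
next_char = character at position 5 + 2 = 7 -> 'd'

Best match: offset=4, length=2 (matching 'ff' starting at position 1)
LZ77 triple: (4, 2, 'd')


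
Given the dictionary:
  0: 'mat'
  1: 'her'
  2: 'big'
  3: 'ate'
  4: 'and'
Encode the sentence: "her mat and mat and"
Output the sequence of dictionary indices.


Look up each word in the dictionary:
  'her' -> 1
  'mat' -> 0
  'and' -> 4
  'mat' -> 0
  'and' -> 4

Encoded: [1, 0, 4, 0, 4]


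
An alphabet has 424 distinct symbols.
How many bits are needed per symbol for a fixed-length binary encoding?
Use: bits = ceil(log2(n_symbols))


log2(424) = 8.7279
Bracket: 2^8 = 256 < 424 <= 2^9 = 512
So ceil(log2(424)) = 9

bits = ceil(log2(424)) = ceil(8.7279) = 9 bits


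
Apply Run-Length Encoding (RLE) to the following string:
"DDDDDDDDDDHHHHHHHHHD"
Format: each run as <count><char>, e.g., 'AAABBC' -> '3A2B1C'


Scanning runs left to right:
  i=0: run of 'D' x 10 -> '10D'
  i=10: run of 'H' x 9 -> '9H'
  i=19: run of 'D' x 1 -> '1D'

RLE = 10D9H1D


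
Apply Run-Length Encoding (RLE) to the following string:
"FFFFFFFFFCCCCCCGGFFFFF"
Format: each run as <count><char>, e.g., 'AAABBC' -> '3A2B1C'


Scanning runs left to right:
  i=0: run of 'F' x 9 -> '9F'
  i=9: run of 'C' x 6 -> '6C'
  i=15: run of 'G' x 2 -> '2G'
  i=17: run of 'F' x 5 -> '5F'

RLE = 9F6C2G5F


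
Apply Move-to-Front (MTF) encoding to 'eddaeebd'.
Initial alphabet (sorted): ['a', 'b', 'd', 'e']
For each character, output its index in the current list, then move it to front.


MTF encoding:
'e': index 3 in ['a', 'b', 'd', 'e'] -> ['e', 'a', 'b', 'd']
'd': index 3 in ['e', 'a', 'b', 'd'] -> ['d', 'e', 'a', 'b']
'd': index 0 in ['d', 'e', 'a', 'b'] -> ['d', 'e', 'a', 'b']
'a': index 2 in ['d', 'e', 'a', 'b'] -> ['a', 'd', 'e', 'b']
'e': index 2 in ['a', 'd', 'e', 'b'] -> ['e', 'a', 'd', 'b']
'e': index 0 in ['e', 'a', 'd', 'b'] -> ['e', 'a', 'd', 'b']
'b': index 3 in ['e', 'a', 'd', 'b'] -> ['b', 'e', 'a', 'd']
'd': index 3 in ['b', 'e', 'a', 'd'] -> ['d', 'b', 'e', 'a']


Output: [3, 3, 0, 2, 2, 0, 3, 3]


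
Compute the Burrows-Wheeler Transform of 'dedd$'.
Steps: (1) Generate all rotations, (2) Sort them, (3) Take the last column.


Rotations (sorted):
  0: $dedd -> last char: d
  1: d$ded -> last char: d
  2: dd$de -> last char: e
  3: dedd$ -> last char: $
  4: edd$d -> last char: d


BWT = dde$d


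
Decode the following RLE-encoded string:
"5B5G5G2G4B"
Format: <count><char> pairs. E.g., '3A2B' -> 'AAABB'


Expanding each <count><char> pair:
  5B -> 'BBBBB'
  5G -> 'GGGGG'
  5G -> 'GGGGG'
  2G -> 'GG'
  4B -> 'BBBB'

Decoded = BBBBBGGGGGGGGGGGGBBBB


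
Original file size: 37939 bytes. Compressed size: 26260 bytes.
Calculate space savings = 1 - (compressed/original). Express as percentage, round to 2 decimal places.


ratio = compressed/original = 26260/37939 = 0.692164
savings = 1 - ratio = 1 - 0.692164 = 0.307836
as a percentage: 0.307836 * 100 = 30.78%

Space savings = 1 - 26260/37939 = 30.78%


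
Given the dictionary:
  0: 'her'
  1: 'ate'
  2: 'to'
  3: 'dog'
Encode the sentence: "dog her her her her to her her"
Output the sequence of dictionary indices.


Look up each word in the dictionary:
  'dog' -> 3
  'her' -> 0
  'her' -> 0
  'her' -> 0
  'her' -> 0
  'to' -> 2
  'her' -> 0
  'her' -> 0

Encoded: [3, 0, 0, 0, 0, 2, 0, 0]


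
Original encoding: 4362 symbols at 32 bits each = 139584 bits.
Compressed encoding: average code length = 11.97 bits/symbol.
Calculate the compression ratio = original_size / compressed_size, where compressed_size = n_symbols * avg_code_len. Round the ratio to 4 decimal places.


original_size = n_symbols * orig_bits = 4362 * 32 = 139584 bits
compressed_size = n_symbols * avg_code_len = 4362 * 11.97 = 52213.14 bits
ratio = original_size / compressed_size = 139584 / 52213.14 = 2.6734

Compression ratio = 2.6734


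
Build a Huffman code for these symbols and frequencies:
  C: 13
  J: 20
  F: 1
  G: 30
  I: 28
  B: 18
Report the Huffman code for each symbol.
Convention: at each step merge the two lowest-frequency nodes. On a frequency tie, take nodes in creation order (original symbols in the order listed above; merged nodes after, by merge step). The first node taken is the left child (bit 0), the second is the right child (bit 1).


Huffman tree construction:
Step 1: Merge F(1) + C(13) = 14
Step 2: Merge (F+C)(14) + B(18) = 32
Step 3: Merge J(20) + I(28) = 48
Step 4: Merge G(30) + ((F+C)+B)(32) = 62
Step 5: Merge (J+I)(48) + (G+((F+C)+B))(62) = 110
Read each symbol's code off the tree from the root (left child = 0, right child = 1).

Codes:
  C: 1101 (length 4)
  J: 00 (length 2)
  F: 1100 (length 4)
  G: 10 (length 2)
  I: 01 (length 2)
  B: 111 (length 3)
Average code length: 266/110 = 2.4182 bits/symbol


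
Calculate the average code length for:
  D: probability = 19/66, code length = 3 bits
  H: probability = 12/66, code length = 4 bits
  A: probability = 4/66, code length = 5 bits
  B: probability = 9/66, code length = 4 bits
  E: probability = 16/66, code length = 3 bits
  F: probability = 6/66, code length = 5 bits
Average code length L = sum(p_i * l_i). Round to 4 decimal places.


Weighted contributions p_i * l_i:
  D: (19/66) * 3 = 57/66
  H: (12/66) * 4 = 48/66
  A: (4/66) * 5 = 20/66
  B: (9/66) * 4 = 36/66
  E: (16/66) * 3 = 48/66
  F: (6/66) * 5 = 30/66
Sum = (57 + 48 + 20 + 36 + 48 + 30)/66 = 239/66

L = 239/66 = 3.6212 bits/symbol


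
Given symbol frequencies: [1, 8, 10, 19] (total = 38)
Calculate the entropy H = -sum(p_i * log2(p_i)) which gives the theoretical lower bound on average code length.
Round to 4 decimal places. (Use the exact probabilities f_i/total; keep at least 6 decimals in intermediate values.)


Per-symbol terms -p_i * log2(p_i) with p_i = f_i/38:
  p = 1/38 = 0.026316: log2(p) = -5.247928, -p*log2(p) = 0.138103
  p = 8/38 = 0.210526: log2(p) = -2.247928, -p*log2(p) = 0.473248
  p = 10/38 = 0.263158: log2(p) = -1.925999, -p*log2(p) = 0.506842
  p = 19/38 = 0.500000: log2(p) = -1.000000, -p*log2(p) = 0.500000
H = 0.138103 + 0.473248 + 0.506842 + 0.500000 = 1.618193

H = 1.6182 bits/symbol


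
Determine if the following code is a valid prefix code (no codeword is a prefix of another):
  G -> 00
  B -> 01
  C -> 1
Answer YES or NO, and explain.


Checking each pair (does one codeword prefix another?):
  G='00' vs B='01': no prefix
  G='00' vs C='1': no prefix
  B='01' vs G='00': no prefix
  B='01' vs C='1': no prefix
  C='1' vs G='00': no prefix
  C='1' vs B='01': no prefix
No violation found over all pairs.

YES -- this is a valid prefix code. No codeword is a prefix of any other codeword.


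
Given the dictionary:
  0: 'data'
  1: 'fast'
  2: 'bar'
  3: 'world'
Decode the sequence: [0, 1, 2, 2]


Look up each index in the dictionary:
  0 -> 'data'
  1 -> 'fast'
  2 -> 'bar'
  2 -> 'bar'

Decoded: "data fast bar bar"


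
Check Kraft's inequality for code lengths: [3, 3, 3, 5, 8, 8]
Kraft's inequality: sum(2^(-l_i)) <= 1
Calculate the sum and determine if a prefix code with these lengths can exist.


Sum = 2^(-3) + 2^(-3) + 2^(-3) + 2^(-5) + 2^(-8) + 2^(-8)
    = 0.125 + 0.125 + 0.125 + 0.03125 + 0.00390625 + 0.00390625
    = 106/256 = 0.4140625
Since 0.4140625 <= 1, Kraft's inequality IS satisfied.
A prefix code with these lengths CAN exist.

Kraft sum = 0.4140625. Satisfied.


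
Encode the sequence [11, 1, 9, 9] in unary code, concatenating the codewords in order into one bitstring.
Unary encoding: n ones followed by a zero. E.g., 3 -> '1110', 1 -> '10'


Encode each number as n ones followed by a terminating 0:
  11 -> 111111111110 (12 bits)
  1 -> 10 (2 bits)
  9 -> 1111111110 (10 bits)
  9 -> 1111111110 (10 bits)
Total length = 12 + 2 + 10 + 10 = 34 bits.

Unary([11, 1, 9, 9]) = 1111111111101011111111101111111110 (34 bits)


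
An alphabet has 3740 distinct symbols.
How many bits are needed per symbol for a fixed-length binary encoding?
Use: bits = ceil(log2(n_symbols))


log2(3740) = 11.8688
Bracket: 2^11 = 2048 < 3740 <= 2^12 = 4096
So ceil(log2(3740)) = 12

bits = ceil(log2(3740)) = ceil(11.8688) = 12 bits


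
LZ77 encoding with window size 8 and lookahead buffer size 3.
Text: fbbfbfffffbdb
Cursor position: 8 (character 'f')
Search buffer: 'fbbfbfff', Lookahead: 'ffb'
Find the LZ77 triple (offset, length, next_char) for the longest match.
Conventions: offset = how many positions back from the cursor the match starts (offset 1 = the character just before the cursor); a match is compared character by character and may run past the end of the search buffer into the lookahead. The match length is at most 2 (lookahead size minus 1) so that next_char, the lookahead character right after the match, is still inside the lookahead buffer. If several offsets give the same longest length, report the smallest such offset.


Try each offset into the search buffer:
  offset=1 (pos 7, char 'f'): match length 2
  offset=2 (pos 6, char 'f'): match length 2
  offset=3 (pos 5, char 'f'): match length 2
  offset=4 (pos 4, char 'b'): match length 0
  offset=5 (pos 3, char 'f'): match length 1
  offset=6 (pos 2, char 'b'): match length 0
  offset=7 (pos 1, char 'b'): match length 0
  offset=8 (pos 0, char 'f'): match length 1
Longest match has length 2, found at offsets 1, 2, 3; take the smallest, offset 1.
next_char = character at position 8 + 2 = 10 -> 'b'

Best match: offset=1, length=2 (matching 'ff' starting at position 7)
LZ77 triple: (1, 2, 'b')


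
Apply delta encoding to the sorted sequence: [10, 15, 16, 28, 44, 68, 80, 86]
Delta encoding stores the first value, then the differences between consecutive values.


First value: 10
Deltas:
  15 - 10 = 5
  16 - 15 = 1
  28 - 16 = 12
  44 - 28 = 16
  68 - 44 = 24
  80 - 68 = 12
  86 - 80 = 6


Delta encoded: [10, 5, 1, 12, 16, 24, 12, 6]


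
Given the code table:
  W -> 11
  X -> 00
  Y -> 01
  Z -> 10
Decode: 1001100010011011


Decoding:
10 -> Z
01 -> Y
10 -> Z
00 -> X
10 -> Z
01 -> Y
10 -> Z
11 -> W


Result: ZYZXZYZW


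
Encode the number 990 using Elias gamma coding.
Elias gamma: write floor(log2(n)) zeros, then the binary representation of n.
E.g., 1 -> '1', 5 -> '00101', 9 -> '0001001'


num_bits = floor(log2(990)) + 1 = 10
leading_zeros = num_bits - 1 = 9
binary(990) = 1111011110

Elias gamma(990) = '000000000' + '1111011110' = 0000000001111011110 (19 bits)


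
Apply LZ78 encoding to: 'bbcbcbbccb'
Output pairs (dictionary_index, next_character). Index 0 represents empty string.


LZ78 encoding steps:
Dictionary: {0: ''}
Step 1: w='' (idx 0), next='b' -> output (0, 'b'), add 'b' as idx 1
Step 2: w='b' (idx 1), next='c' -> output (1, 'c'), add 'bc' as idx 2
Step 3: w='bc' (idx 2), next='b' -> output (2, 'b'), add 'bcb' as idx 3
Step 4: w='bc' (idx 2), next='c' -> output (2, 'c'), add 'bcc' as idx 4
Step 5: w='b' (idx 1), end of input -> output (1, '')


Encoded: [(0, 'b'), (1, 'c'), (2, 'b'), (2, 'c'), (1, '')]


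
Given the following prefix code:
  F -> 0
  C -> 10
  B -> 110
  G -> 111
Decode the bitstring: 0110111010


Decoding step by step:
Bits 0 -> F
Bits 110 -> B
Bits 111 -> G
Bits 0 -> F
Bits 10 -> C


Decoded message: FBGFC


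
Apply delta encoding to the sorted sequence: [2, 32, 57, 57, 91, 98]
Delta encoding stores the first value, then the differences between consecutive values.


First value: 2
Deltas:
  32 - 2 = 30
  57 - 32 = 25
  57 - 57 = 0
  91 - 57 = 34
  98 - 91 = 7


Delta encoded: [2, 30, 25, 0, 34, 7]


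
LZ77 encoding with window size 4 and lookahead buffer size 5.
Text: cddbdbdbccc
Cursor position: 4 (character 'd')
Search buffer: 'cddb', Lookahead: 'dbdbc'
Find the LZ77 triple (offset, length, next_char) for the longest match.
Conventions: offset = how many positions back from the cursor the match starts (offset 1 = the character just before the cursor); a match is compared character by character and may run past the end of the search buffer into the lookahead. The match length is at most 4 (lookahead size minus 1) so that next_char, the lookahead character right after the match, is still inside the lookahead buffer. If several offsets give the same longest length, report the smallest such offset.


Try each offset into the search buffer:
  offset=1 (pos 3, char 'b'): match length 0
  offset=2 (pos 2, char 'd'): match length 4
  offset=3 (pos 1, char 'd'): match length 1
  offset=4 (pos 0, char 'c'): match length 0
Longest match has length 4 at offset 2.
next_char = character at position 4 + 4 = 8 -> 'c'

Best match: offset=2, length=4 (matching 'dbdb' starting at position 2)
LZ77 triple: (2, 4, 'c')


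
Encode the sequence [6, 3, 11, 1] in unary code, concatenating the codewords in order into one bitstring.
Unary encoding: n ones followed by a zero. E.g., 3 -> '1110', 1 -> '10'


Encode each number as n ones followed by a terminating 0:
  6 -> 1111110 (7 bits)
  3 -> 1110 (4 bits)
  11 -> 111111111110 (12 bits)
  1 -> 10 (2 bits)
Total length = 7 + 4 + 12 + 2 = 25 bits.

Unary([6, 3, 11, 1]) = 1111110111011111111111010 (25 bits)


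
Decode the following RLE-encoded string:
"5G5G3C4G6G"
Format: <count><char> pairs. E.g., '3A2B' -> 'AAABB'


Expanding each <count><char> pair:
  5G -> 'GGGGG'
  5G -> 'GGGGG'
  3C -> 'CCC'
  4G -> 'GGGG'
  6G -> 'GGGGGG'

Decoded = GGGGGGGGGGCCCGGGGGGGGGG


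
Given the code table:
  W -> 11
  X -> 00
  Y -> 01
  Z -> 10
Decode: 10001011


Decoding:
10 -> Z
00 -> X
10 -> Z
11 -> W


Result: ZXZW


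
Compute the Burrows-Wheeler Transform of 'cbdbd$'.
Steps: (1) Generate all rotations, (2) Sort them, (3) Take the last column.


Rotations (sorted):
  0: $cbdbd -> last char: d
  1: bd$cbd -> last char: d
  2: bdbd$c -> last char: c
  3: cbdbd$ -> last char: $
  4: d$cbdb -> last char: b
  5: dbd$cb -> last char: b


BWT = ddc$bb


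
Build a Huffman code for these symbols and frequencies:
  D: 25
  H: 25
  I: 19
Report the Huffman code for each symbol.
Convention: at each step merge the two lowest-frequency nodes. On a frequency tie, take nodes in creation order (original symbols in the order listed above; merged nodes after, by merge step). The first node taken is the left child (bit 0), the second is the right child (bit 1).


Huffman tree construction:
Step 1: Merge I(19) + D(25) = 44
Step 2: Merge H(25) + (I+D)(44) = 69
Read each symbol's code off the tree from the root (left child = 0, right child = 1).

Codes:
  D: 11 (length 2)
  H: 0 (length 1)
  I: 10 (length 2)
Average code length: 113/69 = 1.6377 bits/symbol


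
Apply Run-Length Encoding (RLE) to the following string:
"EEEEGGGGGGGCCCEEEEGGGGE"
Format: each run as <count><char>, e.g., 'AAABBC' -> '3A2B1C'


Scanning runs left to right:
  i=0: run of 'E' x 4 -> '4E'
  i=4: run of 'G' x 7 -> '7G'
  i=11: run of 'C' x 3 -> '3C'
  i=14: run of 'E' x 4 -> '4E'
  i=18: run of 'G' x 4 -> '4G'
  i=22: run of 'E' x 1 -> '1E'

RLE = 4E7G3C4E4G1E


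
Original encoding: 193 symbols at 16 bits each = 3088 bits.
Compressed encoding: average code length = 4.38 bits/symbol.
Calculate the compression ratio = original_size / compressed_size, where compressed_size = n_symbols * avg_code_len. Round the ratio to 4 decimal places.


original_size = n_symbols * orig_bits = 193 * 16 = 3088 bits
compressed_size = n_symbols * avg_code_len = 193 * 4.38 = 845.34 bits
ratio = original_size / compressed_size = 3088 / 845.34 = 3.653

Compression ratio = 3.653


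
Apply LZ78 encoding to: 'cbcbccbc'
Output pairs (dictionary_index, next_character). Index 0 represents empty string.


LZ78 encoding steps:
Dictionary: {0: ''}
Step 1: w='' (idx 0), next='c' -> output (0, 'c'), add 'c' as idx 1
Step 2: w='' (idx 0), next='b' -> output (0, 'b'), add 'b' as idx 2
Step 3: w='c' (idx 1), next='b' -> output (1, 'b'), add 'cb' as idx 3
Step 4: w='c' (idx 1), next='c' -> output (1, 'c'), add 'cc' as idx 4
Step 5: w='b' (idx 2), next='c' -> output (2, 'c'), add 'bc' as idx 5


Encoded: [(0, 'c'), (0, 'b'), (1, 'b'), (1, 'c'), (2, 'c')]


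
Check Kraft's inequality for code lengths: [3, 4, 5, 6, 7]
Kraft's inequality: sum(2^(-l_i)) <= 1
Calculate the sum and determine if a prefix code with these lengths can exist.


Sum = 2^(-3) + 2^(-4) + 2^(-5) + 2^(-6) + 2^(-7)
    = 0.125 + 0.0625 + 0.03125 + 0.015625 + 0.0078125
    = 31/128 = 0.2421875
Since 0.2421875 <= 1, Kraft's inequality IS satisfied.
A prefix code with these lengths CAN exist.

Kraft sum = 0.2421875. Satisfied.


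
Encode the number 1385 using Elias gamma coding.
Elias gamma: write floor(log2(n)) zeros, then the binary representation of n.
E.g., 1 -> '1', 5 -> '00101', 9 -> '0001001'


num_bits = floor(log2(1385)) + 1 = 11
leading_zeros = num_bits - 1 = 10
binary(1385) = 10101101001

Elias gamma(1385) = '0000000000' + '10101101001' = 000000000010101101001 (21 bits)


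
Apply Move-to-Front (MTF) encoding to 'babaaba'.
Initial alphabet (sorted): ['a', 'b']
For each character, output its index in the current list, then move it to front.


MTF encoding:
'b': index 1 in ['a', 'b'] -> ['b', 'a']
'a': index 1 in ['b', 'a'] -> ['a', 'b']
'b': index 1 in ['a', 'b'] -> ['b', 'a']
'a': index 1 in ['b', 'a'] -> ['a', 'b']
'a': index 0 in ['a', 'b'] -> ['a', 'b']
'b': index 1 in ['a', 'b'] -> ['b', 'a']
'a': index 1 in ['b', 'a'] -> ['a', 'b']


Output: [1, 1, 1, 1, 0, 1, 1]


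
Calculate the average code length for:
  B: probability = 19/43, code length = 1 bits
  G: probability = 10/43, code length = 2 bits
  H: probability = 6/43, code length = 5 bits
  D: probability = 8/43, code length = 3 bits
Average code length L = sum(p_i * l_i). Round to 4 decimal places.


Weighted contributions p_i * l_i:
  B: (19/43) * 1 = 19/43
  G: (10/43) * 2 = 20/43
  H: (6/43) * 5 = 30/43
  D: (8/43) * 3 = 24/43
Sum = (19 + 20 + 30 + 24)/43 = 93/43

L = 93/43 = 2.1628 bits/symbol


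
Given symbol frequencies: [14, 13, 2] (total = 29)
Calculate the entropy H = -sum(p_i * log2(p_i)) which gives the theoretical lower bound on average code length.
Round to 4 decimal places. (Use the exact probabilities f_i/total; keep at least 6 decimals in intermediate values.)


Per-symbol terms -p_i * log2(p_i) with p_i = f_i/29:
  p = 14/29 = 0.482759: log2(p) = -1.050626, -p*log2(p) = 0.507199
  p = 13/29 = 0.448276: log2(p) = -1.157541, -p*log2(p) = 0.518898
  p = 2/29 = 0.068966: log2(p) = -3.857981, -p*log2(p) = 0.266068
H = 0.507199 + 0.518898 + 0.266068 = 1.292165

H = 1.2922 bits/symbol


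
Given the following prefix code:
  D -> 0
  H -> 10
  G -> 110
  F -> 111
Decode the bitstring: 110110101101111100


Decoding step by step:
Bits 110 -> G
Bits 110 -> G
Bits 10 -> H
Bits 110 -> G
Bits 111 -> F
Bits 110 -> G
Bits 0 -> D


Decoded message: GGHGFGD


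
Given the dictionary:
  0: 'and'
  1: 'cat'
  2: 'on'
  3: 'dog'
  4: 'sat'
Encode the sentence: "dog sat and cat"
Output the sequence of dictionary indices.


Look up each word in the dictionary:
  'dog' -> 3
  'sat' -> 4
  'and' -> 0
  'cat' -> 1

Encoded: [3, 4, 0, 1]


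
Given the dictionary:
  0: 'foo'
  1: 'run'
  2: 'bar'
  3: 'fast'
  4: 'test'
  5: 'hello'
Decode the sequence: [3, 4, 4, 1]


Look up each index in the dictionary:
  3 -> 'fast'
  4 -> 'test'
  4 -> 'test'
  1 -> 'run'

Decoded: "fast test test run"


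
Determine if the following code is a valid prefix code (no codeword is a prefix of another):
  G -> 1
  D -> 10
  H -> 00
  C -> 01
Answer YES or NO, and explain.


Checking each pair (does one codeword prefix another?):
  G='1' vs D='10': prefix -- VIOLATION

NO -- this is NOT a valid prefix code. G (1) is a prefix of D (10).


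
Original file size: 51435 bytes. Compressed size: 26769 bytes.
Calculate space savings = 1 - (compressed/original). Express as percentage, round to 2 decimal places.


ratio = compressed/original = 26769/51435 = 0.520443
savings = 1 - ratio = 1 - 0.520443 = 0.479557
as a percentage: 0.479557 * 100 = 47.96%

Space savings = 1 - 26769/51435 = 47.96%


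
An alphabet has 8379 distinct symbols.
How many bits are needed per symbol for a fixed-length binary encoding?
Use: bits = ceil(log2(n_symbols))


log2(8379) = 13.0326
Bracket: 2^13 = 8192 < 8379 <= 2^14 = 16384
So ceil(log2(8379)) = 14

bits = ceil(log2(8379)) = ceil(13.0326) = 14 bits


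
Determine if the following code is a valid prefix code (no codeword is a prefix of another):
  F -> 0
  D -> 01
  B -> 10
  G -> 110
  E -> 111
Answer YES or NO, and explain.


Checking each pair (does one codeword prefix another?):
  F='0' vs D='01': prefix -- VIOLATION

NO -- this is NOT a valid prefix code. F (0) is a prefix of D (01).


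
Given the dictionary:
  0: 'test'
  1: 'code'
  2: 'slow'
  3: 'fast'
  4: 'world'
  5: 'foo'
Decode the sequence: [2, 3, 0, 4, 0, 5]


Look up each index in the dictionary:
  2 -> 'slow'
  3 -> 'fast'
  0 -> 'test'
  4 -> 'world'
  0 -> 'test'
  5 -> 'foo'

Decoded: "slow fast test world test foo"


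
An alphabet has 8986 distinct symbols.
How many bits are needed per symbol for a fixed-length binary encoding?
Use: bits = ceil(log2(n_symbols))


log2(8986) = 13.1335
Bracket: 2^13 = 8192 < 8986 <= 2^14 = 16384
So ceil(log2(8986)) = 14

bits = ceil(log2(8986)) = ceil(13.1335) = 14 bits


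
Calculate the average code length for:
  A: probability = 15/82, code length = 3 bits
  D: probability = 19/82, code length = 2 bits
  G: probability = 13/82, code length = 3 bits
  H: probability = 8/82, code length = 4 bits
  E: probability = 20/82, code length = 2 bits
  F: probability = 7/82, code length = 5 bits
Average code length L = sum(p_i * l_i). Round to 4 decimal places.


Weighted contributions p_i * l_i:
  A: (15/82) * 3 = 45/82
  D: (19/82) * 2 = 38/82
  G: (13/82) * 3 = 39/82
  H: (8/82) * 4 = 32/82
  E: (20/82) * 2 = 40/82
  F: (7/82) * 5 = 35/82
Sum = (45 + 38 + 39 + 32 + 40 + 35)/82 = 229/82

L = 229/82 = 2.7927 bits/symbol


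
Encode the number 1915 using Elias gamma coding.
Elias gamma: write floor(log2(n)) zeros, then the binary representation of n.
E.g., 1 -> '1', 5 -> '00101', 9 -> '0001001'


num_bits = floor(log2(1915)) + 1 = 11
leading_zeros = num_bits - 1 = 10
binary(1915) = 11101111011

Elias gamma(1915) = '0000000000' + '11101111011' = 000000000011101111011 (21 bits)


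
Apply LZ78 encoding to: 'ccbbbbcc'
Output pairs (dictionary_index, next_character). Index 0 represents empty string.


LZ78 encoding steps:
Dictionary: {0: ''}
Step 1: w='' (idx 0), next='c' -> output (0, 'c'), add 'c' as idx 1
Step 2: w='c' (idx 1), next='b' -> output (1, 'b'), add 'cb' as idx 2
Step 3: w='' (idx 0), next='b' -> output (0, 'b'), add 'b' as idx 3
Step 4: w='b' (idx 3), next='b' -> output (3, 'b'), add 'bb' as idx 4
Step 5: w='c' (idx 1), next='c' -> output (1, 'c'), add 'cc' as idx 5


Encoded: [(0, 'c'), (1, 'b'), (0, 'b'), (3, 'b'), (1, 'c')]


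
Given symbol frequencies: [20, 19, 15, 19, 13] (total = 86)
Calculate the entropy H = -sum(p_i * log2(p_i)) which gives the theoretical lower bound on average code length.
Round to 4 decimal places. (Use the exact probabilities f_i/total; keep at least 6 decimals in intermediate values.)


Per-symbol terms -p_i * log2(p_i) with p_i = f_i/86:
  p = 20/86 = 0.232558: log2(p) = -2.104337, -p*log2(p) = 0.489381
  p = 19/86 = 0.220930: log2(p) = -2.178337, -p*log2(p) = 0.481261
  p = 15/86 = 0.174419: log2(p) = -2.519374, -p*log2(p) = 0.439426
  p = 19/86 = 0.220930: log2(p) = -2.178337, -p*log2(p) = 0.481261
  p = 13/86 = 0.151163: log2(p) = -2.725825, -p*log2(p) = 0.412043
H = 0.489381 + 0.481261 + 0.439426 + 0.481261 + 0.412043 = 2.303372

H = 2.3034 bits/symbol


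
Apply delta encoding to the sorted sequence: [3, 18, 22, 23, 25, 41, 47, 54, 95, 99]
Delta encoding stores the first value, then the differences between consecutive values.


First value: 3
Deltas:
  18 - 3 = 15
  22 - 18 = 4
  23 - 22 = 1
  25 - 23 = 2
  41 - 25 = 16
  47 - 41 = 6
  54 - 47 = 7
  95 - 54 = 41
  99 - 95 = 4


Delta encoded: [3, 15, 4, 1, 2, 16, 6, 7, 41, 4]


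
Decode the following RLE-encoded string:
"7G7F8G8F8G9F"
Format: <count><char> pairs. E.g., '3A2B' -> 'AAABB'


Expanding each <count><char> pair:
  7G -> 'GGGGGGG'
  7F -> 'FFFFFFF'
  8G -> 'GGGGGGGG'
  8F -> 'FFFFFFFF'
  8G -> 'GGGGGGGG'
  9F -> 'FFFFFFFFF'

Decoded = GGGGGGGFFFFFFFGGGGGGGGFFFFFFFFGGGGGGGGFFFFFFFFF


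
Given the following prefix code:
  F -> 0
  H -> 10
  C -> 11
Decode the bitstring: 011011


Decoding step by step:
Bits 0 -> F
Bits 11 -> C
Bits 0 -> F
Bits 11 -> C


Decoded message: FCFC


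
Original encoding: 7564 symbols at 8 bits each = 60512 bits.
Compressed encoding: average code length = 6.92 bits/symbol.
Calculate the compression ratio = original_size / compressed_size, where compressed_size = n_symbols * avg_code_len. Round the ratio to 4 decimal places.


original_size = n_symbols * orig_bits = 7564 * 8 = 60512 bits
compressed_size = n_symbols * avg_code_len = 7564 * 6.92 = 52342.88 bits
ratio = original_size / compressed_size = 60512 / 52342.88 = 1.1561

Compression ratio = 1.1561


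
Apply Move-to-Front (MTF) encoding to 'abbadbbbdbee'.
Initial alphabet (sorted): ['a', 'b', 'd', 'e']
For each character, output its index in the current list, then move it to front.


MTF encoding:
'a': index 0 in ['a', 'b', 'd', 'e'] -> ['a', 'b', 'd', 'e']
'b': index 1 in ['a', 'b', 'd', 'e'] -> ['b', 'a', 'd', 'e']
'b': index 0 in ['b', 'a', 'd', 'e'] -> ['b', 'a', 'd', 'e']
'a': index 1 in ['b', 'a', 'd', 'e'] -> ['a', 'b', 'd', 'e']
'd': index 2 in ['a', 'b', 'd', 'e'] -> ['d', 'a', 'b', 'e']
'b': index 2 in ['d', 'a', 'b', 'e'] -> ['b', 'd', 'a', 'e']
'b': index 0 in ['b', 'd', 'a', 'e'] -> ['b', 'd', 'a', 'e']
'b': index 0 in ['b', 'd', 'a', 'e'] -> ['b', 'd', 'a', 'e']
'd': index 1 in ['b', 'd', 'a', 'e'] -> ['d', 'b', 'a', 'e']
'b': index 1 in ['d', 'b', 'a', 'e'] -> ['b', 'd', 'a', 'e']
'e': index 3 in ['b', 'd', 'a', 'e'] -> ['e', 'b', 'd', 'a']
'e': index 0 in ['e', 'b', 'd', 'a'] -> ['e', 'b', 'd', 'a']


Output: [0, 1, 0, 1, 2, 2, 0, 0, 1, 1, 3, 0]


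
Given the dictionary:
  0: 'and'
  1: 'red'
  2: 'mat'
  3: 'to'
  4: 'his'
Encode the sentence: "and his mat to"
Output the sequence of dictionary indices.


Look up each word in the dictionary:
  'and' -> 0
  'his' -> 4
  'mat' -> 2
  'to' -> 3

Encoded: [0, 4, 2, 3]


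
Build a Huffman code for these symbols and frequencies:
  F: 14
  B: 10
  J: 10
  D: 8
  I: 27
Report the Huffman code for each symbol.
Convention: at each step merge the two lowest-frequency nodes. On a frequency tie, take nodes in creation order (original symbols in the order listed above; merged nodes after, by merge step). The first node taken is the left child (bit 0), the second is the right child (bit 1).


Huffman tree construction:
Step 1: Merge D(8) + B(10) = 18
Step 2: Merge J(10) + F(14) = 24
Step 3: Merge (D+B)(18) + (J+F)(24) = 42
Step 4: Merge I(27) + ((D+B)+(J+F))(42) = 69
Read each symbol's code off the tree from the root (left child = 0, right child = 1).

Codes:
  F: 111 (length 3)
  B: 101 (length 3)
  J: 110 (length 3)
  D: 100 (length 3)
  I: 0 (length 1)
Average code length: 153/69 = 2.2174 bits/symbol


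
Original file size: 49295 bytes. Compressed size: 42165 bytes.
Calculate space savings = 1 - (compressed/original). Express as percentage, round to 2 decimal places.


ratio = compressed/original = 42165/49295 = 0.855361
savings = 1 - ratio = 1 - 0.855361 = 0.144639
as a percentage: 0.144639 * 100 = 14.46%

Space savings = 1 - 42165/49295 = 14.46%


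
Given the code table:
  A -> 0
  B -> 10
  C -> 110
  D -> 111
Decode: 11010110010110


Decoding:
110 -> C
10 -> B
110 -> C
0 -> A
10 -> B
110 -> C


Result: CBCABC


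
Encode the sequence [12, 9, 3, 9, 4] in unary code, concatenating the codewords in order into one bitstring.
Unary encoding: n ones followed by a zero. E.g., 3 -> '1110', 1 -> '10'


Encode each number as n ones followed by a terminating 0:
  12 -> 1111111111110 (13 bits)
  9 -> 1111111110 (10 bits)
  3 -> 1110 (4 bits)
  9 -> 1111111110 (10 bits)
  4 -> 11110 (5 bits)
Total length = 13 + 10 + 4 + 10 + 5 = 42 bits.

Unary([12, 9, 3, 9, 4]) = 111111111111011111111101110111111111011110 (42 bits)


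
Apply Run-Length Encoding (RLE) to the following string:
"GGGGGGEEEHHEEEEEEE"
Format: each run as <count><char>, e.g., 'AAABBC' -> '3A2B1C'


Scanning runs left to right:
  i=0: run of 'G' x 6 -> '6G'
  i=6: run of 'E' x 3 -> '3E'
  i=9: run of 'H' x 2 -> '2H'
  i=11: run of 'E' x 7 -> '7E'

RLE = 6G3E2H7E


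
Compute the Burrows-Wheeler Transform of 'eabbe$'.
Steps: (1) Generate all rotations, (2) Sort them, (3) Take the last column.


Rotations (sorted):
  0: $eabbe -> last char: e
  1: abbe$e -> last char: e
  2: bbe$ea -> last char: a
  3: be$eab -> last char: b
  4: e$eabb -> last char: b
  5: eabbe$ -> last char: $


BWT = eeabb$


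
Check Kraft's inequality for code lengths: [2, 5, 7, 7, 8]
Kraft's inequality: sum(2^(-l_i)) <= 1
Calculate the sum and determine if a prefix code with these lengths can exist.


Sum = 2^(-2) + 2^(-5) + 2^(-7) + 2^(-7) + 2^(-8)
    = 0.25 + 0.03125 + 0.0078125 + 0.0078125 + 0.00390625
    = 77/256 = 0.30078125
Since 0.30078125 <= 1, Kraft's inequality IS satisfied.
A prefix code with these lengths CAN exist.

Kraft sum = 0.30078125. Satisfied.
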